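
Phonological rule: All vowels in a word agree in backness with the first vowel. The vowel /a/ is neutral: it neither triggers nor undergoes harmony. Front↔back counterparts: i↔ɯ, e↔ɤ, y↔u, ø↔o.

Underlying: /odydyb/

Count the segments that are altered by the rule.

2

/y/ harmonizes with /o/ ([+back]) → [u]
/y/ harmonizes with /o/ ([+back]) → [u]
2 segments change.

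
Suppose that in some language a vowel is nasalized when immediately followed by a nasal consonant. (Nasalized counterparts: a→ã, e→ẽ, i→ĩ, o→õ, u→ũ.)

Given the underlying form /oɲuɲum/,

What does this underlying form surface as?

/o/ before nasal /ɲ/ → [õ]
/u/ before nasal /ɲ/ → [ũ]
/u/ before nasal /m/ → [ũ]

[õɲũɲũm]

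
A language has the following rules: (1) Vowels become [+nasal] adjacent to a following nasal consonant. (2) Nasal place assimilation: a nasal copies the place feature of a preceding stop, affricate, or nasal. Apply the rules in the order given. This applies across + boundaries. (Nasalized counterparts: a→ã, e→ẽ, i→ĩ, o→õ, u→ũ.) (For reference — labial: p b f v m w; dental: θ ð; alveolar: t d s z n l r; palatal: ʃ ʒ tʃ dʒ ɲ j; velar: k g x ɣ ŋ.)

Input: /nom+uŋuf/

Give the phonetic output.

Rule 1: /o/ before nasal /m/ → [õ]
Rule 1: /u/ before nasal /ŋ/ → [ũ]
After rule 1: nõm+ũŋuf
Rule 2: no segment meets the rule's conditions; no change.

[nõm+ũŋuf]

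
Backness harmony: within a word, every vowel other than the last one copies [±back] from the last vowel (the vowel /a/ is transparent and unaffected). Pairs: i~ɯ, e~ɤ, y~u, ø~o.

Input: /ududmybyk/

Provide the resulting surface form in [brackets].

/u/ harmonizes with /y/ ([-back]) → [y]
/u/ harmonizes with /y/ ([-back]) → [y]

[ydydmybyk]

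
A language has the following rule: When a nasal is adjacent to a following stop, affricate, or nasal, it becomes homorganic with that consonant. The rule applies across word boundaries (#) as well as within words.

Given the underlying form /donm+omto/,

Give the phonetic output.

/n/ before /m/ (labial) → [m]
/m/ before /t/ (alveolar) → [n]

[domm+onto]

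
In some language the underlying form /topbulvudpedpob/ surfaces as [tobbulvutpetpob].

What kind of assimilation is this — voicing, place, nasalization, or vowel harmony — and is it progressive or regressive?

voicing assimilation, regressive

/p/→[b] /d/→[t] /d/→[t].
Each target copies a feature from the following segment, so the direction is regressive.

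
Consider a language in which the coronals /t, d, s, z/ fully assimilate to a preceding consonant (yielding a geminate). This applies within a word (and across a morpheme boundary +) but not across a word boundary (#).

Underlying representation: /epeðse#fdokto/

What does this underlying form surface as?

/s/ after /ð/ → [ð] (total assimilation)
/d/ after /f/ → [f] (total assimilation)
/t/ after /k/ → [k] (total assimilation)

[epeððe#ffokko]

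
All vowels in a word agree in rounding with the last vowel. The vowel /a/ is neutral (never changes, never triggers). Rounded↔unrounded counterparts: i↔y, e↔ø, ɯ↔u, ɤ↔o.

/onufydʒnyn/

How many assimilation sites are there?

0

No segment meets the rule's conditions.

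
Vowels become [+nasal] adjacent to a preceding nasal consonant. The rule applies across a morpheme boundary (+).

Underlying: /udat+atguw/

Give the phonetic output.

no segment meets the rule's conditions; no change.

[udat+atguw]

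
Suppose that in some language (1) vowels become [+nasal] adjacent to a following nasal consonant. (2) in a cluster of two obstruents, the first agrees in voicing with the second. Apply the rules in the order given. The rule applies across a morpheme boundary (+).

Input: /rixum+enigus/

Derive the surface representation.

Rule 1: /u/ before nasal /m/ → [ũ]
Rule 1: /e/ before nasal /n/ → [ẽ]
After rule 1: rixũm+ẽnigus
Rule 2: no segment meets the rule's conditions; no change.

[rixũm+ẽnigus]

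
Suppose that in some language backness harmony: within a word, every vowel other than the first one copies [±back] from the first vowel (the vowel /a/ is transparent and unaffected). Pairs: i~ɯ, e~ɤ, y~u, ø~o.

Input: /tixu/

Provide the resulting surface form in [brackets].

[tixy]

/u/ harmonizes with /i/ ([-back]) → [y]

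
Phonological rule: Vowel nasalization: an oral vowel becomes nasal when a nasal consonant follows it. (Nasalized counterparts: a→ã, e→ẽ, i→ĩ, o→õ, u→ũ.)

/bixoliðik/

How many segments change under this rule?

0

No segment meets the rule's conditions.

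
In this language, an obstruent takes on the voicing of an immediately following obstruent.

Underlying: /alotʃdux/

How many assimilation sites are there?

/tʃ/ before /d/ (voiced) → [dʒ]
1 segment changes.

1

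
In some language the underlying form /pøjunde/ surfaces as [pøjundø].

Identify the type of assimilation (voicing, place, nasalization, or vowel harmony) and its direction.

vowel harmony, progressive

/e/→[ø].
Vowels agree with the first vowel, so the harmony is progressive.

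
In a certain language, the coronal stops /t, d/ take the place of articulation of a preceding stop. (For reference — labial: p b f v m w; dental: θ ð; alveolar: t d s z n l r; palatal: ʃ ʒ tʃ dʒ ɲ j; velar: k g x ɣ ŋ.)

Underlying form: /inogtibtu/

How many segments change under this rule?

2

/t/ after /g/ (velar) → [k]
/t/ after /b/ (labial) → [p]
2 segments change.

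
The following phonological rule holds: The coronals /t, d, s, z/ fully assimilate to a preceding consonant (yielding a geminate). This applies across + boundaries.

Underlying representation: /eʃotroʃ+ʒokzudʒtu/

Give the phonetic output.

[eʃotroʃ+ʒokkudʒdʒu]

/z/ after /k/ → [k] (total assimilation)
/t/ after /dʒ/ → [dʒ] (total assimilation)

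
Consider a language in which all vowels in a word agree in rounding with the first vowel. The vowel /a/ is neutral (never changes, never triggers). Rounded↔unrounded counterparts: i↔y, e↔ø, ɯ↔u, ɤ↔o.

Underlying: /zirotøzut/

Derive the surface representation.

[zirɤtezɯt]

/o/ harmonizes with /i/ ([-round]) → [ɤ]
/ø/ harmonizes with /i/ ([-round]) → [e]
/u/ harmonizes with /i/ ([-round]) → [ɯ]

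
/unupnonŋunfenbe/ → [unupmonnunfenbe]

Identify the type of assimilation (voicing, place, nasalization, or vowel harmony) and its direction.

/n/→[m] /ŋ/→[n].
Each target copies a feature from the preceding segment, so the direction is progressive.

place assimilation, progressive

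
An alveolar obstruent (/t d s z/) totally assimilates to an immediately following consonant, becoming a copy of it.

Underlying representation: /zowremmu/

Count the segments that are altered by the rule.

0

No segment meets the rule's conditions.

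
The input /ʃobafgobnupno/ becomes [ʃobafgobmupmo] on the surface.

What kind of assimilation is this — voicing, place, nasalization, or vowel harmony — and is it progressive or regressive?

place assimilation, progressive

/n/→[m] /n/→[m].
Each target copies a feature from the preceding segment, so the direction is progressive.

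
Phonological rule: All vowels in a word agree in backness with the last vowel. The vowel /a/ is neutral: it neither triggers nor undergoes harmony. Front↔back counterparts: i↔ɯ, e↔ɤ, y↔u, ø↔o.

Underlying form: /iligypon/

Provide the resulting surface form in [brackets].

/i/ harmonizes with /o/ ([+back]) → [ɯ]
/i/ harmonizes with /o/ ([+back]) → [ɯ]
/y/ harmonizes with /o/ ([+back]) → [u]

[ɯlɯgupon]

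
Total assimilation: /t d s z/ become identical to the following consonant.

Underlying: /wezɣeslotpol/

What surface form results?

/z/ before /ɣ/ → [ɣ] (total assimilation)
/s/ before /l/ → [l] (total assimilation)
/t/ before /p/ → [p] (total assimilation)

[weɣɣelloppol]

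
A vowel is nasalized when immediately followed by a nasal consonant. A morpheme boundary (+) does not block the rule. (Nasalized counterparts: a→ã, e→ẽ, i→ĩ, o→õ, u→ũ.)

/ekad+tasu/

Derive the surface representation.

no segment meets the rule's conditions; no change.

[ekad+tasu]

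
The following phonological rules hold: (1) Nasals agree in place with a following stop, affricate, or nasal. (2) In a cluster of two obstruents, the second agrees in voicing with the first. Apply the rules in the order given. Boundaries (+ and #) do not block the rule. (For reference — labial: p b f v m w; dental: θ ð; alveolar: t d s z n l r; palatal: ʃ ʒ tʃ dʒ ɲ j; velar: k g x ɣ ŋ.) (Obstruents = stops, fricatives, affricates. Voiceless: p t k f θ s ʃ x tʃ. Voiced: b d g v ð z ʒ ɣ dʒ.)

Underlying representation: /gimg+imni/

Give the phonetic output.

[giŋg+inni]

Rule 1: /m/ before /g/ (velar) → [ŋ]
Rule 1: /m/ before /n/ (alveolar) → [n]
After rule 1: giŋg+inni
Rule 2: no segment meets the rule's conditions; no change.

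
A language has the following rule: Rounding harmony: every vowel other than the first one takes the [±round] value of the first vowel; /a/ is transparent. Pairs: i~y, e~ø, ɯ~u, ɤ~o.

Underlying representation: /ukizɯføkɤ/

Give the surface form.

[ukyzuføko]

/i/ harmonizes with /u/ ([+round]) → [y]
/ɯ/ harmonizes with /u/ ([+round]) → [u]
/ɤ/ harmonizes with /u/ ([+round]) → [o]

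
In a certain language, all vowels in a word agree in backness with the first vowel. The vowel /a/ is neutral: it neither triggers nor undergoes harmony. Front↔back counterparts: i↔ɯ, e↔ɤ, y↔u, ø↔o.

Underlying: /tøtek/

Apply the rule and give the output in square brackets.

[tøtek]

no segment meets the rule's conditions; no change.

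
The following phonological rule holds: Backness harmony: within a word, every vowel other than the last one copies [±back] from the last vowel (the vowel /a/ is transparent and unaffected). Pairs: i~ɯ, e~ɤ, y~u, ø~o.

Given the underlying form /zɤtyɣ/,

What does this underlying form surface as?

/ɤ/ harmonizes with /y/ ([-back]) → [e]

[zetyɣ]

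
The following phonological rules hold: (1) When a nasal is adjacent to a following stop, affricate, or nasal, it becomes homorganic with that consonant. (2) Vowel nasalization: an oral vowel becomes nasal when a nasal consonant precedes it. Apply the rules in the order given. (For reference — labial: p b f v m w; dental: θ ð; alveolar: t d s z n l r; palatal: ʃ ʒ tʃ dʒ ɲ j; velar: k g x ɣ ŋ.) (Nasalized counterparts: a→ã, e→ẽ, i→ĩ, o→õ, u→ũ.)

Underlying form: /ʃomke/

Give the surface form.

[ʃoŋke]

Rule 1: /m/ before /k/ (velar) → [ŋ]
After rule 1: ʃoŋke
Rule 2: no segment meets the rule's conditions; no change.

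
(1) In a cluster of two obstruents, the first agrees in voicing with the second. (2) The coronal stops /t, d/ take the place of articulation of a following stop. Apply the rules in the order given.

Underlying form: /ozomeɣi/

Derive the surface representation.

[ozomeɣi]

Rule 1: no segment meets the rule's conditions; no change.
After rule 1: ozomeɣi
Rule 2: no segment meets the rule's conditions; no change.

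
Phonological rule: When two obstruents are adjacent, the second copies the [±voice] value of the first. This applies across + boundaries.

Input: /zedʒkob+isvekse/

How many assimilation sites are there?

2

/k/ after /dʒ/ (voiced) → [g]
/v/ after /s/ (voiceless) → [f]
2 segments change.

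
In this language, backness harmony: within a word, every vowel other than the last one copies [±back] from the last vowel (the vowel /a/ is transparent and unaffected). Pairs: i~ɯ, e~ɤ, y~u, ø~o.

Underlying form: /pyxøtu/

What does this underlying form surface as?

[puxotu]

/y/ harmonizes with /u/ ([+back]) → [u]
/ø/ harmonizes with /u/ ([+back]) → [o]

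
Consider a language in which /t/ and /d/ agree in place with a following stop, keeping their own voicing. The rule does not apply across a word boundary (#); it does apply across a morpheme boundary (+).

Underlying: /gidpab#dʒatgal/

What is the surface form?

[gibpab#dʒakgal]

/d/ before /p/ (labial) → [b]
/t/ before /g/ (velar) → [k]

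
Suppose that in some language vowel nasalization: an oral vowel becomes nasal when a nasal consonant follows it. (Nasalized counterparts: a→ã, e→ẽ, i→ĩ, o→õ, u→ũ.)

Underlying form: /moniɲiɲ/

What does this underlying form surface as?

/o/ before nasal /n/ → [õ]
/i/ before nasal /ɲ/ → [ĩ]
/i/ before nasal /ɲ/ → [ĩ]

[mõnĩɲĩɲ]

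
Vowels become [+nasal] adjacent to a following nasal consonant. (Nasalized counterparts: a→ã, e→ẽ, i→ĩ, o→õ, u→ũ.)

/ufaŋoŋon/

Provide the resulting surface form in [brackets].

/a/ before nasal /ŋ/ → [ã]
/o/ before nasal /ŋ/ → [õ]
/o/ before nasal /n/ → [õ]

[ufãŋõŋõn]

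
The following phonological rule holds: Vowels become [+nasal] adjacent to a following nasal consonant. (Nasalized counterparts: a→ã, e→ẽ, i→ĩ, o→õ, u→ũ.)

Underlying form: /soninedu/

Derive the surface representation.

/o/ before nasal /n/ → [õ]
/i/ before nasal /n/ → [ĩ]

[sõnĩnedu]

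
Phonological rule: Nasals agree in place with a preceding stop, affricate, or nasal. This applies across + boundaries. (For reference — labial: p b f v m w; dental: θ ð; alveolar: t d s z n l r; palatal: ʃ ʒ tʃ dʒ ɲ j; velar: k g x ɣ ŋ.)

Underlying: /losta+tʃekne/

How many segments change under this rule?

/n/ after /k/ (velar) → [ŋ]
1 segment changes.

1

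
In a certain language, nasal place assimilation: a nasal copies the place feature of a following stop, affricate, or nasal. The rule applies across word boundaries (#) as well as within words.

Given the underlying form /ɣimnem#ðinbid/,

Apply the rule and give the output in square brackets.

[ɣinnem#ðimbid]

/m/ before /n/ (alveolar) → [n]
/n/ before /b/ (labial) → [m]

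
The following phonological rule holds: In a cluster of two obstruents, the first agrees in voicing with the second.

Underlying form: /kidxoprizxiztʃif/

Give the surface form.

[kitxoprisxistʃif]

/d/ before /x/ (voiceless) → [t]
/z/ before /x/ (voiceless) → [s]
/z/ before /tʃ/ (voiceless) → [s]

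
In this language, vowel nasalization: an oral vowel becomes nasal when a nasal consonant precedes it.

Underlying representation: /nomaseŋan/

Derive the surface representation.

[nõmãseŋãn]

/o/ after nasal /n/ → [õ]
/a/ after nasal /m/ → [ã]
/a/ after nasal /ŋ/ → [ã]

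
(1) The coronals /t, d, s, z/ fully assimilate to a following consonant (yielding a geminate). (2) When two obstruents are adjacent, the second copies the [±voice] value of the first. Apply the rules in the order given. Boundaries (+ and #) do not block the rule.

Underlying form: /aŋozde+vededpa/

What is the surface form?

Rule 1: /z/ before /d/ → [d] (total assimilation)
Rule 1: /d/ before /p/ → [p] (total assimilation)
After rule 1: aŋodde+vedeppa
Rule 2: no segment meets the rule's conditions; no change.

[aŋodde+vedeppa]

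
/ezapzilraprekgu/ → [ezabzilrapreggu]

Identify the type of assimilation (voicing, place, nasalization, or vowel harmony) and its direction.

voicing assimilation, regressive

/p/→[b] /k/→[g].
Each target copies a feature from the following segment, so the direction is regressive.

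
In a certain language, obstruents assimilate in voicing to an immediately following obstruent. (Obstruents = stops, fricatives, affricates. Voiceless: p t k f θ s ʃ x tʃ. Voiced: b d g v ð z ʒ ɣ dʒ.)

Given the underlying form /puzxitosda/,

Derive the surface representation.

/z/ before /x/ (voiceless) → [s]
/s/ before /d/ (voiced) → [z]

[pusxitozda]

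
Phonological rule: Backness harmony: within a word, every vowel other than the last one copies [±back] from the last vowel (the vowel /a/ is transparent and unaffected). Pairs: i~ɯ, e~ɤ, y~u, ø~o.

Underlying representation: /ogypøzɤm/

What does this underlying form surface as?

/y/ harmonizes with /ɤ/ ([+back]) → [u]
/ø/ harmonizes with /ɤ/ ([+back]) → [o]

[ogupozɤm]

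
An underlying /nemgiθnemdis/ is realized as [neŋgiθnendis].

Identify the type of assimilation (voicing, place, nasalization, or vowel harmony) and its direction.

/m/→[ŋ] /m/→[n].
Each target copies a feature from the following segment, so the direction is regressive.

place assimilation, regressive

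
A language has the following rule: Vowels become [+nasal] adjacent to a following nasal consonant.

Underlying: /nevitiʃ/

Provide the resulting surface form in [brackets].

no segment meets the rule's conditions; no change.

[nevitiʃ]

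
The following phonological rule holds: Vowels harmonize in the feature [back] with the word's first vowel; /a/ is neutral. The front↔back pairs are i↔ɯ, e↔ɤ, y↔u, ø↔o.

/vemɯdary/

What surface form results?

/ɯ/ harmonizes with /e/ ([-back]) → [i]

[vemidary]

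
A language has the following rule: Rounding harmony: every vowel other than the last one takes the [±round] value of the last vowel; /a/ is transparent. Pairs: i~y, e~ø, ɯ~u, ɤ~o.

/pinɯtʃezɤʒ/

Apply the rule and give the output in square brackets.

[pinɯtʃezɤʒ]

no segment meets the rule's conditions; no change.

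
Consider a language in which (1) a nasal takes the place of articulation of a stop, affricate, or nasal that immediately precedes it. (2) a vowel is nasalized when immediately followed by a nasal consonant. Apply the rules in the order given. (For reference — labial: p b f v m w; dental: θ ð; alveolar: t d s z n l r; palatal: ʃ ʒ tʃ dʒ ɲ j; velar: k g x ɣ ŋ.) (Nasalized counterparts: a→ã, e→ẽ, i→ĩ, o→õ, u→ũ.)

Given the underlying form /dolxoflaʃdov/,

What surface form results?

[dolxoflaʃdov]

Rule 1: no segment meets the rule's conditions; no change.
After rule 1: dolxoflaʃdov
Rule 2: no segment meets the rule's conditions; no change.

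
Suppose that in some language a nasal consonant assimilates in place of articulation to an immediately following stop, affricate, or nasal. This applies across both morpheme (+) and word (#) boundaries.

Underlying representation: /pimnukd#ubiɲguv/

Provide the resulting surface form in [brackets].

[pinnukd#ubiŋguv]

/m/ before /n/ (alveolar) → [n]
/ɲ/ before /g/ (velar) → [ŋ]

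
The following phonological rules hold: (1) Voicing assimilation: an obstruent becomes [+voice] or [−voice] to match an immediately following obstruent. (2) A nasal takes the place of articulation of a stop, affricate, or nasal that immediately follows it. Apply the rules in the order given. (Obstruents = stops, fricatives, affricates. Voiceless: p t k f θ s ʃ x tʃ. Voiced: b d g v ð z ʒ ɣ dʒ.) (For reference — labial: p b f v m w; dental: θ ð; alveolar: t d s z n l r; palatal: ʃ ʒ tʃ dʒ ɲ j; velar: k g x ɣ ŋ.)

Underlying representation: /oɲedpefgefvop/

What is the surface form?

Rule 1: /d/ before /p/ (voiceless) → [t]
Rule 1: /f/ before /g/ (voiced) → [v]
Rule 1: /f/ before /v/ (voiced) → [v]
After rule 1: oɲetpevgevvop
Rule 2: no segment meets the rule's conditions; no change.

[oɲetpevgevvop]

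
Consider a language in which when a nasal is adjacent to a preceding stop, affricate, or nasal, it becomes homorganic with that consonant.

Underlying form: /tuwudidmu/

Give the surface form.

/m/ after /d/ (alveolar) → [n]

[tuwudidnu]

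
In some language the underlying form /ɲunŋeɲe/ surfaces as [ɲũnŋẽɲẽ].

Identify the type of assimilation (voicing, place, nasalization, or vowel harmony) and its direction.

/u/→[ũ] /e/→[ẽ] /e/→[ẽ].
Each target copies a feature from the preceding segment, so the direction is progressive.

nasalization, progressive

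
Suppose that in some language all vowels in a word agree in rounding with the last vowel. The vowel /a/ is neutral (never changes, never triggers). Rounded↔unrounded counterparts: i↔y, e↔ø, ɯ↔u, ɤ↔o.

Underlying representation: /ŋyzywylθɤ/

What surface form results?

[ŋiziwilθɤ]

/y/ harmonizes with /ɤ/ ([-round]) → [i]
/y/ harmonizes with /ɤ/ ([-round]) → [i]
/y/ harmonizes with /ɤ/ ([-round]) → [i]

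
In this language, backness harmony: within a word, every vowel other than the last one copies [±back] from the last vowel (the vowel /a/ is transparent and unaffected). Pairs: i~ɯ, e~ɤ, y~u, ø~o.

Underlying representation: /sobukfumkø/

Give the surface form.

[søbykfymkø]

/o/ harmonizes with /ø/ ([-back]) → [ø]
/u/ harmonizes with /ø/ ([-back]) → [y]
/u/ harmonizes with /ø/ ([-back]) → [y]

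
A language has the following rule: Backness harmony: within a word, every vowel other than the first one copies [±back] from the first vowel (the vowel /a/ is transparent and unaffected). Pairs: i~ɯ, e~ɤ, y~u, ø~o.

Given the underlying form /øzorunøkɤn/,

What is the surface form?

/o/ harmonizes with /ø/ ([-back]) → [ø]
/u/ harmonizes with /ø/ ([-back]) → [y]
/ɤ/ harmonizes with /ø/ ([-back]) → [e]

[øzørynøken]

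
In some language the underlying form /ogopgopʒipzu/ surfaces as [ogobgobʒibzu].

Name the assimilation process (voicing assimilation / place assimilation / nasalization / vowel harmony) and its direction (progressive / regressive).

/p/→[b] /p/→[b] /p/→[b].
Each target copies a feature from the following segment, so the direction is regressive.

voicing assimilation, regressive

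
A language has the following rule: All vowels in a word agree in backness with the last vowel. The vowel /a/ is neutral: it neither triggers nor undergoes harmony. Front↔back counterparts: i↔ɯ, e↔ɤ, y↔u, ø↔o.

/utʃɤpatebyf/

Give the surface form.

[ytʃepatebyf]

/u/ harmonizes with /y/ ([-back]) → [y]
/ɤ/ harmonizes with /y/ ([-back]) → [e]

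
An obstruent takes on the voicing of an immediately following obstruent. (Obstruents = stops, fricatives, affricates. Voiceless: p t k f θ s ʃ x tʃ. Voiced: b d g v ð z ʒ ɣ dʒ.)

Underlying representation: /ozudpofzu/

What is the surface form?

[ozutpovzu]

/d/ before /p/ (voiceless) → [t]
/f/ before /z/ (voiced) → [v]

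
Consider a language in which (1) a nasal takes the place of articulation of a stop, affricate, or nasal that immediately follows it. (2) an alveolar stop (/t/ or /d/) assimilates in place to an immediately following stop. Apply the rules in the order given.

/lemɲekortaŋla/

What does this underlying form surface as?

Rule 1: /m/ before /ɲ/ (palatal) → [ɲ]
After rule 1: leɲɲekortaŋla
Rule 2: no segment meets the rule's conditions; no change.

[leɲɲekortaŋla]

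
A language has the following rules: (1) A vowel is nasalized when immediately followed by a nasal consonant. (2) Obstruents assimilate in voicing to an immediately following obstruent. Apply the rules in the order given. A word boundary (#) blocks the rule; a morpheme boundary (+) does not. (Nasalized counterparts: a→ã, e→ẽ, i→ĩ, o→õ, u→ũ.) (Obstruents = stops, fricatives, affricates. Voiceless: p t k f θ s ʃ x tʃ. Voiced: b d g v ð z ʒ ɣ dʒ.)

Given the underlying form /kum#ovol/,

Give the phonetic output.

[kũm#ovol]

Rule 1: /u/ before nasal /m/ → [ũ]
After rule 1: kũm#ovol
Rule 2: no segment meets the rule's conditions; no change.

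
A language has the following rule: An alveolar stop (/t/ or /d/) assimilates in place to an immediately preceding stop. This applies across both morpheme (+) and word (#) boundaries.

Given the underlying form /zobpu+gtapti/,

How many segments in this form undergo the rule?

2

/t/ after /g/ (velar) → [k]
/t/ after /p/ (labial) → [p]
2 segments change.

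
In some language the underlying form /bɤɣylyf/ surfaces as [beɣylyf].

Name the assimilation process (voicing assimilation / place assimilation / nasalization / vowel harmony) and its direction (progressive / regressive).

/ɤ/→[e].
Vowels agree with the last vowel, so the harmony is regressive.

vowel harmony, regressive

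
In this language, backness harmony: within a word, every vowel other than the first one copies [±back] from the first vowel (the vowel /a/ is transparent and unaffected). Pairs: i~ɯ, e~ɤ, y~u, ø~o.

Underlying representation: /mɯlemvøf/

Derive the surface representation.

[mɯlɤmvof]

/e/ harmonizes with /ɯ/ ([+back]) → [ɤ]
/ø/ harmonizes with /ɯ/ ([+back]) → [o]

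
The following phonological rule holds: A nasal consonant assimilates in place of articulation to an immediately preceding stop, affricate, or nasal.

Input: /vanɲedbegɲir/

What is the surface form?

/ɲ/ after /n/ (alveolar) → [n]
/ɲ/ after /g/ (velar) → [ŋ]

[vannedbegŋir]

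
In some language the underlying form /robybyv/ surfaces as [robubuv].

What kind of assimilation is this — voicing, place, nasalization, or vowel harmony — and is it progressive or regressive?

/y/→[u] /y/→[u].
Vowels agree with the first vowel, so the harmony is progressive.

vowel harmony, progressive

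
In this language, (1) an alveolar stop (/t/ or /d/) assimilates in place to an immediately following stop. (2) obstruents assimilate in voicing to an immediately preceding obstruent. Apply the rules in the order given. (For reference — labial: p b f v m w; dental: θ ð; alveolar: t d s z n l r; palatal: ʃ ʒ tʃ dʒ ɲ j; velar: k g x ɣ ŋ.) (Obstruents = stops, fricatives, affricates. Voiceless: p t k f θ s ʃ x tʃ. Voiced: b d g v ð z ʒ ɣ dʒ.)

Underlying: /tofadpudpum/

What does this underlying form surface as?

[tofabbubbum]

Rule 1: /d/ before /p/ (labial) → [b]
Rule 1: /d/ before /p/ (labial) → [b]
After rule 1: tofabpubpum
Rule 2: /p/ after /b/ (voiced) → [b]
Rule 2: /p/ after /b/ (voiced) → [b]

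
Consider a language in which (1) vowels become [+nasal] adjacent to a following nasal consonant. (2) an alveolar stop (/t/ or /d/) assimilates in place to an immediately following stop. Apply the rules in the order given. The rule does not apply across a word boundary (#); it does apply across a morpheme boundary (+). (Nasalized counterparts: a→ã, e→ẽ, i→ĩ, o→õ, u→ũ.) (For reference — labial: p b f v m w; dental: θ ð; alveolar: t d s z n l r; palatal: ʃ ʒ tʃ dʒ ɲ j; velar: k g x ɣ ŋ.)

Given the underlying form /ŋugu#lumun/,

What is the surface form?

[ŋugu#lũmũn]

Rule 1: /u/ before nasal /m/ → [ũ]
Rule 1: /u/ before nasal /n/ → [ũ]
After rule 1: ŋugu#lũmũn
Rule 2: no segment meets the rule's conditions; no change.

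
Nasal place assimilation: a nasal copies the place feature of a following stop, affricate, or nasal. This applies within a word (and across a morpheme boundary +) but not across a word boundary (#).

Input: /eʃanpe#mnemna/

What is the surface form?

/n/ before /p/ (labial) → [m]
/m/ before /n/ (alveolar) → [n]
/m/ before /n/ (alveolar) → [n]

[eʃampe#nnenna]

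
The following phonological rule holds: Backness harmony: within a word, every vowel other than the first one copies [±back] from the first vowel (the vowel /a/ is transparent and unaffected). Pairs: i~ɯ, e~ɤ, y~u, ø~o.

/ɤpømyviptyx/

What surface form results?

[ɤpomuvɯptux]

/ø/ harmonizes with /ɤ/ ([+back]) → [o]
/y/ harmonizes with /ɤ/ ([+back]) → [u]
/i/ harmonizes with /ɤ/ ([+back]) → [ɯ]
/y/ harmonizes with /ɤ/ ([+back]) → [u]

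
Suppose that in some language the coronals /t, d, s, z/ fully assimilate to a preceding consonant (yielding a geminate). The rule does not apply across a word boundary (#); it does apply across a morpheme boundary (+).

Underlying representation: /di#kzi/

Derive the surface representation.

/z/ after /k/ → [k] (total assimilation)

[di#kki]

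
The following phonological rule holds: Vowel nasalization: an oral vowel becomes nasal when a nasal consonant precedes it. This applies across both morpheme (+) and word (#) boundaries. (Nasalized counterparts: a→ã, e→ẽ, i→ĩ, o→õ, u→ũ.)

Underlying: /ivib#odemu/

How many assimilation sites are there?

/u/ after nasal /m/ → [ũ]
1 segment changes.

1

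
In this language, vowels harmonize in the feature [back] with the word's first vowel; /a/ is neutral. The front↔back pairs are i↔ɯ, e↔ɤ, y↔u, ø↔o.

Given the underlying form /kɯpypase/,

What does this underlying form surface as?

[kɯpupasɤ]

/y/ harmonizes with /ɯ/ ([+back]) → [u]
/e/ harmonizes with /ɯ/ ([+back]) → [ɤ]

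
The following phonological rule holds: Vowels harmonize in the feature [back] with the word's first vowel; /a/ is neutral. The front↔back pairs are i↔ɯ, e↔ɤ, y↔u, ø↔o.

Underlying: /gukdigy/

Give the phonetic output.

/i/ harmonizes with /u/ ([+back]) → [ɯ]
/y/ harmonizes with /u/ ([+back]) → [u]

[gukdɯgu]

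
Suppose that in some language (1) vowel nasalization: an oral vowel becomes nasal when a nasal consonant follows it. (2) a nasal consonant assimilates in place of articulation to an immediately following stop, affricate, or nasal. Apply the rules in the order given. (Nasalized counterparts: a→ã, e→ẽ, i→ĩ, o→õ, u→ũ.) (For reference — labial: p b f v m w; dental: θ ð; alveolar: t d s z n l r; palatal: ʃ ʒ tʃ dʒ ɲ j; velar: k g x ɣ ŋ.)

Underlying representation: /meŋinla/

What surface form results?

Rule 1: /e/ before nasal /ŋ/ → [ẽ]
Rule 1: /i/ before nasal /n/ → [ĩ]
After rule 1: mẽŋĩnla
Rule 2: no segment meets the rule's conditions; no change.

[mẽŋĩnla]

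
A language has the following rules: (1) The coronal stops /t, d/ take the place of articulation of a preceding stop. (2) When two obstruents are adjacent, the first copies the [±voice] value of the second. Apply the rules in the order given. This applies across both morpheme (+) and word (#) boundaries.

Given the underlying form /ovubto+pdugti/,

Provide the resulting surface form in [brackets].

[ovuppo+bbukki]

Rule 1: /t/ after /b/ (labial) → [p]
Rule 1: /d/ after /p/ (labial) → [b]
Rule 1: /t/ after /g/ (velar) → [k]
After rule 1: ovubpo+pbugki
Rule 2: /b/ before /p/ (voiceless) → [p]
Rule 2: /p/ before /b/ (voiced) → [b]
Rule 2: /g/ before /k/ (voiceless) → [k]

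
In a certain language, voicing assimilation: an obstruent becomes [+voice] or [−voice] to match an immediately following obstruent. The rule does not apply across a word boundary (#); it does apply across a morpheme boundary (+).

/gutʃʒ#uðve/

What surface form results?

[gudʒʒ#uðve]

/tʃ/ before /ʒ/ (voiced) → [dʒ]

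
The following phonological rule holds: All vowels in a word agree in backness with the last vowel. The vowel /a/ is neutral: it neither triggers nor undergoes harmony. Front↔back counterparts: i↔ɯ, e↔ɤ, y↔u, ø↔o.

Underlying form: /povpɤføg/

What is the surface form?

/o/ harmonizes with /ø/ ([-back]) → [ø]
/ɤ/ harmonizes with /ø/ ([-back]) → [e]

[pøvpeføg]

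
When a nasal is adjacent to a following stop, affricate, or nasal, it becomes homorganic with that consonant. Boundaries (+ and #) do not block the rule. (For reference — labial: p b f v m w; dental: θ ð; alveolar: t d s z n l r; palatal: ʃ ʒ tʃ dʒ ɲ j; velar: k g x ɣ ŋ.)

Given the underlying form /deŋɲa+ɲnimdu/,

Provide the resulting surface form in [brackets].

[deɲɲa+nnindu]

/ŋ/ before /ɲ/ (palatal) → [ɲ]
/ɲ/ before /n/ (alveolar) → [n]
/m/ before /d/ (alveolar) → [n]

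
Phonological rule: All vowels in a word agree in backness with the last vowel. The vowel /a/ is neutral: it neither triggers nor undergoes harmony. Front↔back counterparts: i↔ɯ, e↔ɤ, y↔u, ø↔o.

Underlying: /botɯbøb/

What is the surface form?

/o/ harmonizes with /ø/ ([-back]) → [ø]
/ɯ/ harmonizes with /ø/ ([-back]) → [i]

[bøtibøb]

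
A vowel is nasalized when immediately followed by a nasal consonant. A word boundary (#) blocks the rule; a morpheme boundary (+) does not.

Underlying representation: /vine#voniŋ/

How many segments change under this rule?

/i/ before nasal /n/ → [ĩ]
/o/ before nasal /n/ → [õ]
/i/ before nasal /ŋ/ → [ĩ]
3 segments change.

3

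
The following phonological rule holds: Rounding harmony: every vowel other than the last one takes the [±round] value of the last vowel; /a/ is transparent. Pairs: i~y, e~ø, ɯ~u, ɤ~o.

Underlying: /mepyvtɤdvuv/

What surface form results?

/e/ harmonizes with /u/ ([+round]) → [ø]
/ɤ/ harmonizes with /u/ ([+round]) → [o]

[møpyvtodvuv]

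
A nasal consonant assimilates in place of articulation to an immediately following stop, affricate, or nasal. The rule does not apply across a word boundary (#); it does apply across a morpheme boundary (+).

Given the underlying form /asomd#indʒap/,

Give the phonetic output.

[asond#iɲdʒap]

/m/ before /d/ (alveolar) → [n]
/n/ before /dʒ/ (palatal) → [ɲ]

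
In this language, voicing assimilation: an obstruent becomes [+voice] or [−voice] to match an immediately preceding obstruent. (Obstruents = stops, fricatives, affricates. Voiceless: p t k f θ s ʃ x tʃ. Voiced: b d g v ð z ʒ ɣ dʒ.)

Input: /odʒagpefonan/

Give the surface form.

/p/ after /g/ (voiced) → [b]

[odʒagbefonan]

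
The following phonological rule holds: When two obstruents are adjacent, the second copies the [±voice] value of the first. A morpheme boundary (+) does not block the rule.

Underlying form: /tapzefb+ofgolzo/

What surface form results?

[tapsefp+ofkolzo]

/z/ after /p/ (voiceless) → [s]
/b/ after /f/ (voiceless) → [p]
/g/ after /f/ (voiceless) → [k]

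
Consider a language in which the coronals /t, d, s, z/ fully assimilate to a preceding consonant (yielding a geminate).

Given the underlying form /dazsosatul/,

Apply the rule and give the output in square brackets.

/s/ after /z/ → [z] (total assimilation)

[dazzosatul]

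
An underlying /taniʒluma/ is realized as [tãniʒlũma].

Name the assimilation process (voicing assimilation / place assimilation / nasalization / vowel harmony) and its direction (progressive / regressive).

nasalization, regressive

/a/→[ã] /u/→[ũ].
Each target copies a feature from the following segment, so the direction is regressive.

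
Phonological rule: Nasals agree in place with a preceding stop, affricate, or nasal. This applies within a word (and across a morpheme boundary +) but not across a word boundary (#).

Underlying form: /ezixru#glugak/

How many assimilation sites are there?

0

No segment meets the rule's conditions.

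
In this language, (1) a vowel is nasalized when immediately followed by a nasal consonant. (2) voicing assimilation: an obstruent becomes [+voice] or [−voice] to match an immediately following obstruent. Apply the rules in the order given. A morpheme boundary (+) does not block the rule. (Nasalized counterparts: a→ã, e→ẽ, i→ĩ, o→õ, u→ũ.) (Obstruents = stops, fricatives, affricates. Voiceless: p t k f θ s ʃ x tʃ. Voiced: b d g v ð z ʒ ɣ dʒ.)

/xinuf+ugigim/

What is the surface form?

[xĩnuf+ugigĩm]

Rule 1: /i/ before nasal /n/ → [ĩ]
Rule 1: /i/ before nasal /m/ → [ĩ]
After rule 1: xĩnuf+ugigĩm
Rule 2: no segment meets the rule's conditions; no change.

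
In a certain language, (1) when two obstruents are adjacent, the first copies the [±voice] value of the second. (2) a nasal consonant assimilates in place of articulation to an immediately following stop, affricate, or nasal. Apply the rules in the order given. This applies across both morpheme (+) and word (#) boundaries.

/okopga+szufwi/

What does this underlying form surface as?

[okobga+zzufwi]

Rule 1: /p/ before /g/ (voiced) → [b]
Rule 1: /s/ before /z/ (voiced) → [z]
After rule 1: okobga+zzufwi
Rule 2: no segment meets the rule's conditions; no change.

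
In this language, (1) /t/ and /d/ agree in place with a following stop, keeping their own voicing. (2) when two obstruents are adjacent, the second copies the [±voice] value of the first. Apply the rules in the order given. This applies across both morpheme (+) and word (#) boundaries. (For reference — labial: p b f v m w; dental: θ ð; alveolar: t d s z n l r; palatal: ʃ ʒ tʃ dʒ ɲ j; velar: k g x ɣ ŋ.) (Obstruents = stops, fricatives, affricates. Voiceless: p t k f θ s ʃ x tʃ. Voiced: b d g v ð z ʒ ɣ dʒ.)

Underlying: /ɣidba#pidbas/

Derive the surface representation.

[ɣibba#pibbas]

Rule 1: /d/ before /b/ (labial) → [b]
Rule 1: /d/ before /b/ (labial) → [b]
After rule 1: ɣibba#pibbas
Rule 2: no segment meets the rule's conditions; no change.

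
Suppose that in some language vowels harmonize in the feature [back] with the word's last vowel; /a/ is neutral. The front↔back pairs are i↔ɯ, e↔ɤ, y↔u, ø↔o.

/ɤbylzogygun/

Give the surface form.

/y/ harmonizes with /u/ ([+back]) → [u]
/y/ harmonizes with /u/ ([+back]) → [u]

[ɤbulzogugun]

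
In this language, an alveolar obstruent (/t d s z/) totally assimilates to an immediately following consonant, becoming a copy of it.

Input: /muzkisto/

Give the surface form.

/z/ before /k/ → [k] (total assimilation)
/s/ before /t/ → [t] (total assimilation)

[mukkitto]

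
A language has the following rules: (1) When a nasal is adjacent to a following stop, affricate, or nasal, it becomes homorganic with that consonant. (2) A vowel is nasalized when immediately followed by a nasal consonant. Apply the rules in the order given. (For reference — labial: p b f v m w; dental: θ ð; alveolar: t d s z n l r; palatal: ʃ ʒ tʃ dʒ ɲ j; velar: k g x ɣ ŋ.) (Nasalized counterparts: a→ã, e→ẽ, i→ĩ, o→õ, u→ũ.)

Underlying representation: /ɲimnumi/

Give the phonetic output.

[ɲĩnnũmi]

Rule 1: /m/ before /n/ (alveolar) → [n]
After rule 1: ɲinnumi
Rule 2: /i/ before nasal /n/ → [ĩ]
Rule 2: /u/ before nasal /m/ → [ũ]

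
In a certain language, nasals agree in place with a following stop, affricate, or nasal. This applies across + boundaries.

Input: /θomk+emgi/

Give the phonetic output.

/m/ before /k/ (velar) → [ŋ]
/m/ before /g/ (velar) → [ŋ]

[θoŋk+eŋgi]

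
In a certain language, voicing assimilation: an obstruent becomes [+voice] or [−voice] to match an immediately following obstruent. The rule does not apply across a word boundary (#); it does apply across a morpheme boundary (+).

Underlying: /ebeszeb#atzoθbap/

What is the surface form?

[ebezzeb#adzoðbap]

/s/ before /z/ (voiced) → [z]
/t/ before /z/ (voiced) → [d]
/θ/ before /b/ (voiced) → [ð]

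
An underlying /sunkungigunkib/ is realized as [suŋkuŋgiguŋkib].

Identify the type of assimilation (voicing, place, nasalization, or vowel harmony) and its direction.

place assimilation, regressive

/n/→[ŋ] /n/→[ŋ] /n/→[ŋ].
Each target copies a feature from the following segment, so the direction is regressive.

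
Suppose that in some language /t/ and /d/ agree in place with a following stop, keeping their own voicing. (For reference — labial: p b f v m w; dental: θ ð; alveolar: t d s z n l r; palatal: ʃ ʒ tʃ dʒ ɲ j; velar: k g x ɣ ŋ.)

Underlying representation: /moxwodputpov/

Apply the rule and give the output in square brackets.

/d/ before /p/ (labial) → [b]
/t/ before /p/ (labial) → [p]

[moxwobpuppov]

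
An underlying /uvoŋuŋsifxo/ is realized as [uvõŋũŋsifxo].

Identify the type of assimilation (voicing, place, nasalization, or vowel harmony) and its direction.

/o/→[õ] /u/→[ũ].
Each target copies a feature from the following segment, so the direction is regressive.

nasalization, regressive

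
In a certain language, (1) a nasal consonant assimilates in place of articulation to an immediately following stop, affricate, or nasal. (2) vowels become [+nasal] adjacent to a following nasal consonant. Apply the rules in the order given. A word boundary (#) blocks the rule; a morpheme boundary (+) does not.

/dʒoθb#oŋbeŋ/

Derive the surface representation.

Rule 1: /ŋ/ before /b/ (labial) → [m]
After rule 1: dʒoθb#ombeŋ
Rule 2: /o/ before nasal /m/ → [õ]
Rule 2: /e/ before nasal /ŋ/ → [ẽ]

[dʒoθb#õmbẽŋ]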